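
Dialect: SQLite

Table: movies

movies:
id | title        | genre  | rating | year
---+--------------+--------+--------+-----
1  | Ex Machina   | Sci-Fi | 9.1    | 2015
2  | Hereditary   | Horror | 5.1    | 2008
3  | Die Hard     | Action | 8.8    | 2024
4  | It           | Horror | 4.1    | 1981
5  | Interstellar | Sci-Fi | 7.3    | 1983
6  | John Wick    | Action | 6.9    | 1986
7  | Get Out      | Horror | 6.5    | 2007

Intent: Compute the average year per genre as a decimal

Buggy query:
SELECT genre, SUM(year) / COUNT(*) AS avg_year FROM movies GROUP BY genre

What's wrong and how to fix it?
Bug: SUM(year) and COUNT(*) are both integers; the division truncates the fractional part

Fix: Multiply by 1.0 (or CAST to REAL) to force floating-point division

Corrected query:
SELECT genre, SUM(year) * 1.0 / COUNT(*) AS avg_year FROM movies GROUP BY genre

Result:
genre  | avg_year   
-------+------------
Action | 2005       
Horror | 1998.666667
Sci-Fi | 1999       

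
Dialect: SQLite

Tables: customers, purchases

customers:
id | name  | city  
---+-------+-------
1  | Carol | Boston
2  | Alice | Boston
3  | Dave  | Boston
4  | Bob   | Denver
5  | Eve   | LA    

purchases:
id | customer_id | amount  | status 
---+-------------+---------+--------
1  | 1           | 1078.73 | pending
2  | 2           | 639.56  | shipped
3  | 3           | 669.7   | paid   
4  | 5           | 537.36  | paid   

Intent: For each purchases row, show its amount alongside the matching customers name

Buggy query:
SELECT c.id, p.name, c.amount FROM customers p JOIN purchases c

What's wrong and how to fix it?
Bug: JOIN with no ON clause produces a cartesian product; every purchases row pairs with every customers row

Fix: Specify the join condition linking the foreign key to the parent id

Corrected query:
SELECT c.id, p.name, c.amount FROM customers p JOIN purchases c ON c.customer_id = p.id

Result:
id | name  | amount 
---+-------+--------
1  | Carol | 1078.73
2  | Alice | 639.56 
3  | Dave  | 669.7  
4  | Eve   | 537.36 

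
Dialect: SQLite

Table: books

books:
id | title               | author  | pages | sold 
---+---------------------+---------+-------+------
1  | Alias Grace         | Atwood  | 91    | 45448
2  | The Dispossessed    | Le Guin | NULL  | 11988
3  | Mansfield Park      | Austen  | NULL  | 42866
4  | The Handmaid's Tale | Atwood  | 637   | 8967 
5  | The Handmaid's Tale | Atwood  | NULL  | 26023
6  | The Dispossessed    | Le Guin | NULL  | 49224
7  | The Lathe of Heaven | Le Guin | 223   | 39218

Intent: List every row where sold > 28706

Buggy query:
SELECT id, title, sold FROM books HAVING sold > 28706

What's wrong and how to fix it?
Bug: HAVING filters the output of aggregation, but this query has no GROUP BY and no aggregate functions, so SQLite rejects it (HAVING clause on a non-aggregate query); the condition here is per row

Fix: Replace HAVING with WHERE since the condition applies to individual rows

Corrected query:
SELECT id, title, sold FROM books WHERE sold > 28706

Result:
id | title               | sold 
---+---------------------+------
1  | Alias Grace         | 45448
3  | Mansfield Park      | 42866
6  | The Dispossessed    | 49224
7  | The Lathe of Heaven | 39218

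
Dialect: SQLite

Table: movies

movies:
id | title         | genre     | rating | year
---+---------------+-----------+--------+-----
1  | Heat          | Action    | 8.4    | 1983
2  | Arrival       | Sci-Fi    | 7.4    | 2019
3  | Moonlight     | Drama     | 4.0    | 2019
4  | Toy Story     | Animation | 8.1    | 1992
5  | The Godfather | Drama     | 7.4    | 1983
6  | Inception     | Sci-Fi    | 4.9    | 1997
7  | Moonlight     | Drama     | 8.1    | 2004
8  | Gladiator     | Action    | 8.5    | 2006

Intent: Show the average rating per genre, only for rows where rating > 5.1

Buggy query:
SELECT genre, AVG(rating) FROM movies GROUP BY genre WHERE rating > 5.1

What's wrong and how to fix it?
Bug: Row-level WHERE must come before GROUP BY in the clause order

Fix: Place WHERE between FROM and GROUP BY

Corrected query:
SELECT genre, AVG(rating) FROM movies WHERE rating > 5.1 GROUP BY genre

Result:
genre     | AVG(rating)
----------+------------
Action    | 8.45       
Animation | 8.1        
Drama     | 7.75       
Sci-Fi    | 7.4        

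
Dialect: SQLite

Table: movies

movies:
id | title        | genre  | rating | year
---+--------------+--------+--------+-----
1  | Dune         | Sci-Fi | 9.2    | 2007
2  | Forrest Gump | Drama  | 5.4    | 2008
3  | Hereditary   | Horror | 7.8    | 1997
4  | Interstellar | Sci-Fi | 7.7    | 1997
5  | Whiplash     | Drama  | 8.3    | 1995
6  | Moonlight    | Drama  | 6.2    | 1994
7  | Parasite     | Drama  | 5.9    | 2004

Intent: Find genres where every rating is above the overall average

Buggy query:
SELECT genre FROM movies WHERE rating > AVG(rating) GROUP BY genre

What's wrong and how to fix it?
Bug: WHERE evaluates per row before aggregation, so AVG() is unavailable

Fix: Compute the overall average in a scalar subquery and compare each group's MIN against it in HAVING

Corrected query:
SELECT genre FROM movies GROUP BY genre HAVING MIN(rating) > (SELECT AVG(rating) FROM movies)

Result:
genre 
------
Horror
Sci-Fi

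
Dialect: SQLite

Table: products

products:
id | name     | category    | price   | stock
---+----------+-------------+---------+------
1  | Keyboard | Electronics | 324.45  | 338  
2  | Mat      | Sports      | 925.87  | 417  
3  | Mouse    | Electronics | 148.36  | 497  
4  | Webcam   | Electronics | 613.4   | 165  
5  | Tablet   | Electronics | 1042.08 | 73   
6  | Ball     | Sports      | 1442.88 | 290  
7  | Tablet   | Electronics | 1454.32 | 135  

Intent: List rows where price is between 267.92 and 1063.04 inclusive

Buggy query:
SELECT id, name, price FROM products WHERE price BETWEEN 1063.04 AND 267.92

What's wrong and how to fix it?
Bug: The bounds are reversed; BETWEEN a AND b requires a <= b to match anything

Fix: Swap the bounds so the smaller value comes first

Corrected query:
SELECT id, name, price FROM products WHERE price BETWEEN 267.92 AND 1063.04

Result:
id | name     | price  
---+----------+--------
1  | Keyboard | 324.45 
2  | Mat      | 925.87 
4  | Webcam   | 613.4  
5  | Tablet   | 1042.08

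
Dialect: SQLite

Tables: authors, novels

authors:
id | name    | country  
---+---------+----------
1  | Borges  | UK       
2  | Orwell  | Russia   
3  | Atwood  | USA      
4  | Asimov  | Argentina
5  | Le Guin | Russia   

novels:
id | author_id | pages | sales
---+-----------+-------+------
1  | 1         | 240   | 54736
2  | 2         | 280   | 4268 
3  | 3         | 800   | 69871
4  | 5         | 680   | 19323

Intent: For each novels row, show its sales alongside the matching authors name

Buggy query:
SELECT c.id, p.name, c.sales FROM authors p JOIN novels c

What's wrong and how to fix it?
Bug: Missing join condition: each novels row is matched to all authors rows instead of just its own

Fix: Add ON c.author_id = p.id to the JOIN

Corrected query:
SELECT c.id, p.name, c.sales FROM authors p JOIN novels c ON c.author_id = p.id

Result:
id | name    | sales
---+---------+------
1  | Borges  | 54736
2  | Orwell  | 4268 
3  | Atwood  | 69871
4  | Le Guin | 19323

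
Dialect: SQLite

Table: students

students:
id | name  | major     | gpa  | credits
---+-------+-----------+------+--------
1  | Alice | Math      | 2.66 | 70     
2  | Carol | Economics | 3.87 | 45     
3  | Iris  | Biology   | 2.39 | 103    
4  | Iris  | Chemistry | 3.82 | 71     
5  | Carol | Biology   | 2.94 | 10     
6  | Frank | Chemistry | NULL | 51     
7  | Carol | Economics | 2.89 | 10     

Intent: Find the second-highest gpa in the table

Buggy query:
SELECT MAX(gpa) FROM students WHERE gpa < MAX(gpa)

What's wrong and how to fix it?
Bug: The inner MAX is an aggregate inside WHERE, which is not allowed

Fix: Compute the overall MAX in a subquery, then take MAX of rows below it

Corrected query:
SELECT MAX(gpa) FROM students WHERE gpa < (SELECT MAX(gpa) FROM students)

Result:
MAX(gpa)
--------
3.82    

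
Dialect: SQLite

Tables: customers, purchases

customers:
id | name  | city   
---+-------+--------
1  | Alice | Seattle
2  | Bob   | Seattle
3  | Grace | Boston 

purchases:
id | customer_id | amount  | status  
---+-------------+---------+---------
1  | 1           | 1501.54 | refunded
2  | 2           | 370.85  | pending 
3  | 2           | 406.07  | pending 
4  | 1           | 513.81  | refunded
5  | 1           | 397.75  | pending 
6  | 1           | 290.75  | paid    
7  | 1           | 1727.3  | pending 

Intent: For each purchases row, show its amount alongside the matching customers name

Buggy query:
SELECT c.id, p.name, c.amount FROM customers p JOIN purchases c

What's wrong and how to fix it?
Bug: JOIN with no ON clause produces a cartesian product; every purchases row pairs with every customers row

Fix: Specify the join condition linking the foreign key to the parent id

Corrected query:
SELECT c.id, p.name, c.amount FROM customers p JOIN purchases c ON c.customer_id = p.id

Result:
id | name  | amount 
---+-------+--------
1  | Alice | 1501.54
2  | Bob   | 370.85 
3  | Bob   | 406.07 
4  | Alice | 513.81 
5  | Alice | 397.75 
6  | Alice | 290.75 
7  | Alice | 1727.3 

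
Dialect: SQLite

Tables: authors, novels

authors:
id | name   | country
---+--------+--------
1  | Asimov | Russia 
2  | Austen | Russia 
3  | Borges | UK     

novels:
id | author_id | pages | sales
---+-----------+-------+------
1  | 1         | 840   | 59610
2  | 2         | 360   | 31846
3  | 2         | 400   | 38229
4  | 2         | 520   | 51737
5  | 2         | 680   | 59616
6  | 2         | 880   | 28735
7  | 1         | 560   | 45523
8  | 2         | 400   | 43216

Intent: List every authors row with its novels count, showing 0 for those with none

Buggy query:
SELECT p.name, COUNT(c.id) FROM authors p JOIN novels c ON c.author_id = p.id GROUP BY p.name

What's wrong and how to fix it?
Bug: An inner join excludes parents with zero children

Fix: Switch to LEFT JOIN to retain unmatched parent rows

Corrected query:
SELECT p.name, COUNT(c.id) FROM authors p LEFT JOIN novels c ON c.author_id = p.id GROUP BY p.name

Result:
name   | COUNT(c.id)
-------+------------
Asimov | 2          
Austen | 6          
Borges | 0          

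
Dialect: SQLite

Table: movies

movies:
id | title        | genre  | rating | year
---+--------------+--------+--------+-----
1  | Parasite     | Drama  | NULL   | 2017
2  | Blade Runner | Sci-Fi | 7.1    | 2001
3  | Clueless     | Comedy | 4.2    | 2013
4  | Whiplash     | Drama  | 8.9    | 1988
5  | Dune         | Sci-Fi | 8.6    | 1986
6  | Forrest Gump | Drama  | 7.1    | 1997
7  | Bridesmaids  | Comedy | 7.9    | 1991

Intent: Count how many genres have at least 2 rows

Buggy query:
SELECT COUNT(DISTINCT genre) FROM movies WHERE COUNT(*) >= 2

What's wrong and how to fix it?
Bug: COUNT(*) cannot appear in WHERE; the per-group count doesn't exist yet

Fix: Group first with HAVING COUNT(*) >= 2, then COUNT the resulting groups

Corrected query:
SELECT COUNT(*) FROM (SELECT genre FROM movies GROUP BY genre HAVING COUNT(*) >= 2)

Result:
COUNT(*)
--------
3       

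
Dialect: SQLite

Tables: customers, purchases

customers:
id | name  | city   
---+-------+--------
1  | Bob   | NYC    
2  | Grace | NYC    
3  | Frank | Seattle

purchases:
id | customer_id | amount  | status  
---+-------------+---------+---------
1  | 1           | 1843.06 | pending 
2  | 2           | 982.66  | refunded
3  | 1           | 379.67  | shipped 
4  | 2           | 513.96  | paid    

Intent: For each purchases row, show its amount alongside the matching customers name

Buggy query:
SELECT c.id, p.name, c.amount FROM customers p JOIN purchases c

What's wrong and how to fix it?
Bug: Missing join condition: each purchases row is matched to all customers rows instead of just its own

Fix: Specify the join condition linking the foreign key to the parent id

Corrected query:
SELECT c.id, p.name, c.amount FROM customers p JOIN purchases c ON c.customer_id = p.id

Result:
id | name  | amount 
---+-------+--------
1  | Bob   | 1843.06
2  | Grace | 982.66 
3  | Bob   | 379.67 
4  | Grace | 513.96 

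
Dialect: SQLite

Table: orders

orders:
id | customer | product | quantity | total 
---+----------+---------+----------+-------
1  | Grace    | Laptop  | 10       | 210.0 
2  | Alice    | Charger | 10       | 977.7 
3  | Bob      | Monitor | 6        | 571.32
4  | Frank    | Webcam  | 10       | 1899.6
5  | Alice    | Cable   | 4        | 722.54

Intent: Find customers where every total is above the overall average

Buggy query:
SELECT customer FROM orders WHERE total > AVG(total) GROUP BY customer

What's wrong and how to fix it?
Bug: AVG() is an aggregate; it can't sit directly in WHERE

Fix: Compute the overall average in a scalar subquery and compare each group's MIN against it in HAVING

Corrected query:
SELECT customer FROM orders GROUP BY customer HAVING MIN(total) > (SELECT AVG(total) FROM orders)

Result:
customer
--------
Frank   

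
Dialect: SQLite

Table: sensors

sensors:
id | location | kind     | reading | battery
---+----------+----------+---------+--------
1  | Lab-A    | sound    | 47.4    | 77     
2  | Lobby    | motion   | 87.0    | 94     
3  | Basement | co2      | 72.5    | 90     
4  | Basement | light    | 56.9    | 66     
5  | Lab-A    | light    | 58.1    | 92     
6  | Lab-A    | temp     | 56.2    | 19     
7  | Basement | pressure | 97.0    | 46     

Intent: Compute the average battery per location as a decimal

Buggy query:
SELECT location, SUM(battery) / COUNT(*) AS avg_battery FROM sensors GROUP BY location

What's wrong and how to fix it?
Bug: SUM(battery) and COUNT(*) are both integers; the division truncates the fractional part

Fix: Cast one side to REAL so the division keeps the fractional part

Corrected query:
SELECT location, SUM(battery) * 1.0 / COUNT(*) AS avg_battery FROM sensors GROUP BY location

Result:
location | avg_battery
---------+------------
Basement | 67.333333  
Lab-A    | 62.666667  
Lobby    | 94         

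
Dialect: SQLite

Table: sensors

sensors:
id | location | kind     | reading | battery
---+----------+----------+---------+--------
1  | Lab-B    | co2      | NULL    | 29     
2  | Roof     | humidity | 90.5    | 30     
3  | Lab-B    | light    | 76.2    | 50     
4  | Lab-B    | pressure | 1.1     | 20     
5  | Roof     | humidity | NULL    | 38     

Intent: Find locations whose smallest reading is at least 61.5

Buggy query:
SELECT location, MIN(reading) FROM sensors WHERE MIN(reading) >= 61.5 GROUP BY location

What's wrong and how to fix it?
Bug: MIN() in WHERE is a misuse of aggregate

Fix: Use HAVING for the per-group MIN condition

Corrected query:
SELECT location, MIN(reading) FROM sensors GROUP BY location HAVING MIN(reading) >= 61.5

Result:
location | MIN(reading)
---------+-------------
Roof     | 90.5        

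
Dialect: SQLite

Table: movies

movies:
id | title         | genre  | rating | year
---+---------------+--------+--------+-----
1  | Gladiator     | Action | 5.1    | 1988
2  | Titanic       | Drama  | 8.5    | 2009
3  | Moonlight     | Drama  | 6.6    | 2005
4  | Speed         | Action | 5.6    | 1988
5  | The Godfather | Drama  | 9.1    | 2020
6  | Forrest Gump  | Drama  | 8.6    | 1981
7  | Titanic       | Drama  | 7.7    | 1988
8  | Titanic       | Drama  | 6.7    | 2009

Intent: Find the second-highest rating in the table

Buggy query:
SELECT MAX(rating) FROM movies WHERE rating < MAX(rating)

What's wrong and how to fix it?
Bug: The inner MAX is an aggregate inside WHERE, which is not allowed

Fix: Put the inner MAX in a scalar subquery

Corrected query:
SELECT MAX(rating) FROM movies WHERE rating < (SELECT MAX(rating) FROM movies)

Result:
MAX(rating)
-----------
8.6        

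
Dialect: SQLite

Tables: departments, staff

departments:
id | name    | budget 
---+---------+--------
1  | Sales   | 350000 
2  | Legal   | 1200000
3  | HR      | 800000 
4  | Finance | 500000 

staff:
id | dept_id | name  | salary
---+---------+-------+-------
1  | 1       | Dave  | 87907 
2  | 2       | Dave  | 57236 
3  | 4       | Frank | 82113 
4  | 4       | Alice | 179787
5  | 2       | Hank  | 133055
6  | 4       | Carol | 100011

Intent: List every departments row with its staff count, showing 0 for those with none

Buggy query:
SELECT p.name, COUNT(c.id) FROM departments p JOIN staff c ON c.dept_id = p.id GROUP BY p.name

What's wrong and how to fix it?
Bug: INNER JOIN drops departments rows that have no matching staff rows

Fix: Use LEFT JOIN so parents without children still appear (COUNT(c.id) gives 0)

Corrected query:
SELECT p.name, COUNT(c.id) FROM departments p LEFT JOIN staff c ON c.dept_id = p.id GROUP BY p.name

Result:
name    | COUNT(c.id)
--------+------------
Finance | 3          
HR      | 0          
Legal   | 2          
Sales   | 1          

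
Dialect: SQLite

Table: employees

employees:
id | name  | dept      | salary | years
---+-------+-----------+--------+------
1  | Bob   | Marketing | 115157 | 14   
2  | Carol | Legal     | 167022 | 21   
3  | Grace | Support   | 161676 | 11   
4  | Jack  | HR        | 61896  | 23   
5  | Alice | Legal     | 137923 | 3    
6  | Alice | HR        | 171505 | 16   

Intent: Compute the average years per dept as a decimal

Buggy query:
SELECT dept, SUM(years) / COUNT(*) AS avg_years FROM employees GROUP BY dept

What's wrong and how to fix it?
Bug: Both operands are integers, so '/' performs integer division and truncates

Fix: Cast one side to REAL so the division keeps the fractional part

Corrected query:
SELECT dept, SUM(years) * 1.0 / COUNT(*) AS avg_years FROM employees GROUP BY dept

Result:
dept      | avg_years
----------+----------
HR        | 19.5     
Legal     | 12       
Marketing | 14       
Support   | 11       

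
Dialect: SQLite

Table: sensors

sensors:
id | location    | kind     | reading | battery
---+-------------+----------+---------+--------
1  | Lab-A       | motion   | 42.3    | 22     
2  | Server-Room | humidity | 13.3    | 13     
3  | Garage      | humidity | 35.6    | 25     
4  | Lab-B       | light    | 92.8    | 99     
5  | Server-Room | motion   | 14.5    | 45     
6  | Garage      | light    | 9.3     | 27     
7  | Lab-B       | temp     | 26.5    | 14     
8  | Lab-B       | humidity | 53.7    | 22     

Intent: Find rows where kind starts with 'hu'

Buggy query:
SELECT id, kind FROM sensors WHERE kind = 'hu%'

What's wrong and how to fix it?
Bug: '=' compares the literal string including the % character; pattern matching needs LIKE

Fix: Replace '=' with LIKE so 'hu%' is treated as a pattern

Corrected query:
SELECT id, kind FROM sensors WHERE kind LIKE 'hu%'

Result:
id | kind    
---+---------
2  | humidity
3  | humidity
8  | humidity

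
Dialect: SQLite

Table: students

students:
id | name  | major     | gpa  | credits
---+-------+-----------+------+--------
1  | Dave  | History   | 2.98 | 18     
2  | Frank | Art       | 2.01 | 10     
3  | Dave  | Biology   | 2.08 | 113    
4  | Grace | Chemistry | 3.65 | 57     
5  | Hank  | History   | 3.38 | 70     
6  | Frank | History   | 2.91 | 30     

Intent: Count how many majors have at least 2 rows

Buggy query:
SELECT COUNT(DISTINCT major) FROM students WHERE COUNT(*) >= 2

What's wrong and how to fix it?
Bug: WHERE filters individual rows, not groups, so a group-level COUNT is invalid there

Fix: Use a subquery that GROUPs and filters with HAVING, then count its rows

Corrected query:
SELECT COUNT(*) FROM (SELECT major FROM students GROUP BY major HAVING COUNT(*) >= 2)

Result:
COUNT(*)
--------
1       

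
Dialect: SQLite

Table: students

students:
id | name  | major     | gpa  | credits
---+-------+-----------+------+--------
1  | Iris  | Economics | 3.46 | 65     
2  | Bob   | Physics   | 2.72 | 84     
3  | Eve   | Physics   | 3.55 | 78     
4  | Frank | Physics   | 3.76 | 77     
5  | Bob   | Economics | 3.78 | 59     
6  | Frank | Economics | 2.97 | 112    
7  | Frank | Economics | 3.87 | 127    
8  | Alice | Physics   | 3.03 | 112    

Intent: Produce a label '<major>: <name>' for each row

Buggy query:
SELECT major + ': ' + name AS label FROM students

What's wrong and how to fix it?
Bug: SQLite uses || for string concatenation; + coerces text to numbers (yielding 0)

Fix: Use the || operator for string concatenation

Corrected query:
SELECT major || ': ' || name AS label FROM students

Result:
label           
----------------
Economics: Iris 
Physics: Bob    
Physics: Eve    
Physics: Frank  
Economics: Bob  
Economics: Frank
Economics: Frank
Physics: Alice  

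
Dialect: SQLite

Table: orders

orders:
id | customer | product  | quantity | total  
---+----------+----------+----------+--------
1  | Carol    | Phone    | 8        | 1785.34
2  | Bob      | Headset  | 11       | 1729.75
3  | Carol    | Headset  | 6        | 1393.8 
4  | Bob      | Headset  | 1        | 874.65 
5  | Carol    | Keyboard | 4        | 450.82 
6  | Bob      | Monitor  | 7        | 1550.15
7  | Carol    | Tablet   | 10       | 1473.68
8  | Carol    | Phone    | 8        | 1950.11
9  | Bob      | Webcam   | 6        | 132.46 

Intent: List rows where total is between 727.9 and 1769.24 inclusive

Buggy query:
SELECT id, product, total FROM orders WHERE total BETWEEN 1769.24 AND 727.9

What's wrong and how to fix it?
Bug: The bounds are reversed; BETWEEN a AND b requires a <= b to match anything

Fix: Swap the bounds so the smaller value comes first

Corrected query:
SELECT id, product, total FROM orders WHERE total BETWEEN 727.9 AND 1769.24

Result:
id | product | total  
---+---------+--------
2  | Headset | 1729.75
3  | Headset | 1393.8 
4  | Headset | 874.65 
6  | Monitor | 1550.15
7  | Tablet  | 1473.68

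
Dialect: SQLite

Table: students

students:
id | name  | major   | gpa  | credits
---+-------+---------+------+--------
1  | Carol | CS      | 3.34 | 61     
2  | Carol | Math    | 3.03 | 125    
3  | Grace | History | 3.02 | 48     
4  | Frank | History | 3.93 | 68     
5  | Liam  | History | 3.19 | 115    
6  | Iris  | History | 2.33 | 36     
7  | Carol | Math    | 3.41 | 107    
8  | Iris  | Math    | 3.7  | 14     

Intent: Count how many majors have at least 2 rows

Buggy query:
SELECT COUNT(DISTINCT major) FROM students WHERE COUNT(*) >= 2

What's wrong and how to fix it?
Bug: COUNT(*) cannot appear in WHERE; the per-group count doesn't exist yet

Fix: Use a subquery that GROUPs and filters with HAVING, then count its rows

Corrected query:
SELECT COUNT(*) FROM (SELECT major FROM students GROUP BY major HAVING COUNT(*) >= 2)

Result:
COUNT(*)
--------
2       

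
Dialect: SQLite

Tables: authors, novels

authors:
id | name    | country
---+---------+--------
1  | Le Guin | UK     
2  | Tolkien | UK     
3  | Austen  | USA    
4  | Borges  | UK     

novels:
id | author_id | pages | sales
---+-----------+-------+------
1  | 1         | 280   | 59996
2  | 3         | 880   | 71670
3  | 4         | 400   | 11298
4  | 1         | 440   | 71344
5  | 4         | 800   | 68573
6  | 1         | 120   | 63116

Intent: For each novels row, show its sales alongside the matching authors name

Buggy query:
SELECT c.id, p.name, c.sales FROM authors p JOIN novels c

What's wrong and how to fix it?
Bug: Missing join condition: each novels row is matched to all authors rows instead of just its own

Fix: Specify the join condition linking the foreign key to the parent id

Corrected query:
SELECT c.id, p.name, c.sales FROM authors p JOIN novels c ON c.author_id = p.id

Result:
id | name    | sales
---+---------+------
1  | Le Guin | 59996
2  | Austen  | 71670
3  | Borges  | 11298
4  | Le Guin | 71344
5  | Borges  | 68573
6  | Le Guin | 63116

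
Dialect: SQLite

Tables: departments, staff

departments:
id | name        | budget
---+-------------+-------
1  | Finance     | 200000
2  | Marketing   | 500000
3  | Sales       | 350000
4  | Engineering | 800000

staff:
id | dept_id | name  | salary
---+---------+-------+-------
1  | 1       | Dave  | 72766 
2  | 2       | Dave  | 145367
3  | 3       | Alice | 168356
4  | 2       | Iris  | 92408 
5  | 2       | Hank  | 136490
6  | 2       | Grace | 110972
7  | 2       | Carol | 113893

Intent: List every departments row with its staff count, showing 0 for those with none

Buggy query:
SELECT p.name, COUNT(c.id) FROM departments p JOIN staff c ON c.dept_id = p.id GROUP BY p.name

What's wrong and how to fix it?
Bug: INNER JOIN drops departments rows that have no matching staff rows

Fix: Switch to LEFT JOIN to retain unmatched parent rows

Corrected query:
SELECT p.name, COUNT(c.id) FROM departments p LEFT JOIN staff c ON c.dept_id = p.id GROUP BY p.name

Result:
name        | COUNT(c.id)
------------+------------
Engineering | 0          
Finance     | 1          
Marketing   | 5          
Sales       | 1          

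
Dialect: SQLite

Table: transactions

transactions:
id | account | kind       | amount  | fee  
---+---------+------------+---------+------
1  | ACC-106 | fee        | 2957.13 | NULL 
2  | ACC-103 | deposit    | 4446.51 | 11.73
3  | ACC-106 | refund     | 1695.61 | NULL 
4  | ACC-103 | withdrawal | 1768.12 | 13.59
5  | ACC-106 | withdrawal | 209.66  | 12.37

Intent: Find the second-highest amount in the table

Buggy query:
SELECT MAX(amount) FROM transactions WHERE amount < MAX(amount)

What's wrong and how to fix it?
Bug: The inner MAX is an aggregate inside WHERE, which is not allowed

Fix: Compute the overall MAX in a subquery, then take MAX of rows below it

Corrected query:
SELECT MAX(amount) FROM transactions WHERE amount < (SELECT MAX(amount) FROM transactions)

Result:
MAX(amount)
-----------
2957.13    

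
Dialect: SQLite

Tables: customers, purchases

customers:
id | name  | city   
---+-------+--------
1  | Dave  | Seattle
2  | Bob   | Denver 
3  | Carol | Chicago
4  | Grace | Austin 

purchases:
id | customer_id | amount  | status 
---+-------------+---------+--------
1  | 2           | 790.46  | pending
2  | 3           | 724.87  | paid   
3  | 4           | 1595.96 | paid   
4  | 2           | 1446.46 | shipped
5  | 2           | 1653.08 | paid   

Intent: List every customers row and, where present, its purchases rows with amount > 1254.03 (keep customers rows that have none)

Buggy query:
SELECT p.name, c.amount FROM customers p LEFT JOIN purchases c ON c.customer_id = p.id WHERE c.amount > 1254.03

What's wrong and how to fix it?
Bug: A WHERE condition on the right-hand table after LEFT JOIN drops unmatched parents

Fix: Put 'c.amount > 1254.03' in the JOIN's ON clause instead of WHERE

Corrected query:
SELECT p.name, c.amount FROM customers p LEFT JOIN purchases c ON c.customer_id = p.id AND c.amount > 1254.03

Result:
name  | amount 
------+--------
Dave  | NULL   
Bob   | 1446.46
Bob   | 1653.08
Carol | NULL   
Grace | 1595.96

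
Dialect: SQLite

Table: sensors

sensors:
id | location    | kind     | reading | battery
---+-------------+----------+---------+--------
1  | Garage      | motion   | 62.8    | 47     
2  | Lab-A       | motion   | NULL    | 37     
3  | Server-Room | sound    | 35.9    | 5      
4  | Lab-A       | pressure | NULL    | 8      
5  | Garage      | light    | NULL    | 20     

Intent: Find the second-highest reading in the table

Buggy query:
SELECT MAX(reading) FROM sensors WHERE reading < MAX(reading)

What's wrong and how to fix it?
Bug: MAX(reading) on the right of the comparison is an aggregate-in-WHERE error

Fix: Compute the overall MAX in a subquery, then take MAX of rows below it

Corrected query:
SELECT MAX(reading) FROM sensors WHERE reading < (SELECT MAX(reading) FROM sensors)

Result:
MAX(reading)
------------
35.9        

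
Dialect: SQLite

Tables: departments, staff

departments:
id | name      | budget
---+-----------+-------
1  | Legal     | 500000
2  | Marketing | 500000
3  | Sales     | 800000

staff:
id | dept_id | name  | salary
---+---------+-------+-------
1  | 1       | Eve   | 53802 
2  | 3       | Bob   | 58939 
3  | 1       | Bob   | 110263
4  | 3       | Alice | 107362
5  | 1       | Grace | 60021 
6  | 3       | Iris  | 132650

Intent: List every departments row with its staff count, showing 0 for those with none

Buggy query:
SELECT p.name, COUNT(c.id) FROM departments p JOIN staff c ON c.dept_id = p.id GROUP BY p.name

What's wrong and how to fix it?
Bug: An inner join excludes parents with zero children

Fix: Use LEFT JOIN so parents without children still appear (COUNT(c.id) gives 0)

Corrected query:
SELECT p.name, COUNT(c.id) FROM departments p LEFT JOIN staff c ON c.dept_id = p.id GROUP BY p.name

Result:
name      | COUNT(c.id)
----------+------------
Legal     | 3          
Marketing | 0          
Sales     | 3          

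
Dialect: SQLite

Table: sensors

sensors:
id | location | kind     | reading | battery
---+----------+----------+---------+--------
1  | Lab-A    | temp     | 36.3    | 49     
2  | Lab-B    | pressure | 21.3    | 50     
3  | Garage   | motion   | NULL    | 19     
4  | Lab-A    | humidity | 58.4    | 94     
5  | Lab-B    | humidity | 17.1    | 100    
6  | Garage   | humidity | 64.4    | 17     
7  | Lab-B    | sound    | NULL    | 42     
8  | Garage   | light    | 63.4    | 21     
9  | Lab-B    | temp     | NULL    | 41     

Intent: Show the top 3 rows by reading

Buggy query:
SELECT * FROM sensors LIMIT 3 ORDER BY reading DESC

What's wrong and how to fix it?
Bug: ORDER BY cannot follow LIMIT; LIMIT is the final clause

Fix: Sort with ORDER BY, then apply LIMIT

Corrected query:
SELECT * FROM sensors ORDER BY reading DESC LIMIT 3

Result:
id | location | kind     | reading | battery
---+----------+----------+---------+--------
6  | Garage   | humidity | 64.4    | 17     
8  | Garage   | light    | 63.4    | 21     
4  | Lab-A    | humidity | 58.4    | 94     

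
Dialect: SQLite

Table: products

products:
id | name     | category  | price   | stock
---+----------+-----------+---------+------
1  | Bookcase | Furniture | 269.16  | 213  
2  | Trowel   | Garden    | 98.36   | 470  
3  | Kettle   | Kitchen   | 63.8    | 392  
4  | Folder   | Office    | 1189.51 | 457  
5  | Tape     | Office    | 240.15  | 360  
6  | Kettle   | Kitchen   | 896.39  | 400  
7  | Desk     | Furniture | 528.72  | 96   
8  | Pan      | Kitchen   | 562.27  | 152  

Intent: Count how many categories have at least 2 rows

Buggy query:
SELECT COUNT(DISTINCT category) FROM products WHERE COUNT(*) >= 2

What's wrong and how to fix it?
Bug: WHERE filters individual rows, not groups, so a group-level COUNT is invalid there

Fix: Group first with HAVING COUNT(*) >= 2, then COUNT the resulting groups

Corrected query:
SELECT COUNT(*) FROM (SELECT category FROM products GROUP BY category HAVING COUNT(*) >= 2)

Result:
COUNT(*)
--------
3       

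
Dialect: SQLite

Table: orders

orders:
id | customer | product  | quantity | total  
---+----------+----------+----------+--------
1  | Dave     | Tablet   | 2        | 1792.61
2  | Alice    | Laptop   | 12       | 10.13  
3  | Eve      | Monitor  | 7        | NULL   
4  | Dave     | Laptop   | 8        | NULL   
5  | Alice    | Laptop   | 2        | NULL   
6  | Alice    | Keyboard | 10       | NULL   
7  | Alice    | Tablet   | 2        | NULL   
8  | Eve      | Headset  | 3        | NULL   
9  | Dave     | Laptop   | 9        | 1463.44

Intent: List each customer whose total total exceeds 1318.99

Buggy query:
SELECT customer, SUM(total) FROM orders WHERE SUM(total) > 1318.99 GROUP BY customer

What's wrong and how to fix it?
Bug: Aggregate functions cannot appear in a WHERE clause

Fix: Move the aggregate condition to a HAVING clause

Corrected query:
SELECT customer, SUM(total) FROM orders GROUP BY customer HAVING SUM(total) > 1318.99

Result:
customer | SUM(total)
---------+-----------
Dave     | 3256.05   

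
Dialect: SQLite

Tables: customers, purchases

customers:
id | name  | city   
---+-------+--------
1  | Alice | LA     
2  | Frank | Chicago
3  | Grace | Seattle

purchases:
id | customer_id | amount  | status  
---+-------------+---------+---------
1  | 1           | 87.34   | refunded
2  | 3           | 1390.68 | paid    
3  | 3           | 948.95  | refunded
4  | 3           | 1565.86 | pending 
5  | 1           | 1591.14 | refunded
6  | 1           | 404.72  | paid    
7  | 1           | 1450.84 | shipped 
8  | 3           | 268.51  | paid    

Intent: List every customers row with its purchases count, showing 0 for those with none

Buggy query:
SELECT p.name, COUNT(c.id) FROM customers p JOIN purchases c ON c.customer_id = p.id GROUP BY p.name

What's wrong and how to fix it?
Bug: INNER JOIN drops customers rows that have no matching purchases rows

Fix: Use LEFT JOIN so parents without children still appear (COUNT(c.id) gives 0)

Corrected query:
SELECT p.name, COUNT(c.id) FROM customers p LEFT JOIN purchases c ON c.customer_id = p.id GROUP BY p.name

Result:
name  | COUNT(c.id)
------+------------
Alice | 4          
Frank | 0          
Grace | 4          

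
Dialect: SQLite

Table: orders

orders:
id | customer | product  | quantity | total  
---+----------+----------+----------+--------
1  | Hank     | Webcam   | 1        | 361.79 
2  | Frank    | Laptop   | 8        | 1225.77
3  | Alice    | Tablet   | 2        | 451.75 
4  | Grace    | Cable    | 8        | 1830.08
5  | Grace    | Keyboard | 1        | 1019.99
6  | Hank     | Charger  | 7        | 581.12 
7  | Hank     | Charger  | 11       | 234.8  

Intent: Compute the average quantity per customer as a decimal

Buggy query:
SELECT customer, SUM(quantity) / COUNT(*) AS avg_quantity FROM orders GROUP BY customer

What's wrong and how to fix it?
Bug: SUM(quantity) and COUNT(*) are both integers; the division truncates the fractional part

Fix: Cast one side to REAL so the division keeps the fractional part

Corrected query:
SELECT customer, SUM(quantity) * 1.0 / COUNT(*) AS avg_quantity FROM orders GROUP BY customer

Result:
customer | avg_quantity
---------+-------------
Alice    | 2           
Frank    | 8           
Grace    | 4.5         
Hank     | 6.333333    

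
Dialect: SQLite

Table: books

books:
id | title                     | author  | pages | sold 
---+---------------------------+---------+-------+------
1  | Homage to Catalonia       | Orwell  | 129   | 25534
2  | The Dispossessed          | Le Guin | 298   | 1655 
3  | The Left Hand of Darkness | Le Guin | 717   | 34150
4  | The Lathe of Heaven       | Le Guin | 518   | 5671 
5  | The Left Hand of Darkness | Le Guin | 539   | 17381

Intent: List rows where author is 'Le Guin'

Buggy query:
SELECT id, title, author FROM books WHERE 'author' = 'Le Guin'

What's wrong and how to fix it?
Bug: 'author' in single quotes is a string literal, not the column; the comparison is literal-vs-literal and never true

Fix: Remove the quotes around the column name (or use double quotes for an identifier)

Corrected query:
SELECT id, title, author FROM books WHERE author = 'Le Guin'

Result:
id | title                     | author 
---+---------------------------+--------
2  | The Dispossessed          | Le Guin
3  | The Left Hand of Darkness | Le Guin
4  | The Lathe of Heaven       | Le Guin
5  | The Left Hand of Darkness | Le Guin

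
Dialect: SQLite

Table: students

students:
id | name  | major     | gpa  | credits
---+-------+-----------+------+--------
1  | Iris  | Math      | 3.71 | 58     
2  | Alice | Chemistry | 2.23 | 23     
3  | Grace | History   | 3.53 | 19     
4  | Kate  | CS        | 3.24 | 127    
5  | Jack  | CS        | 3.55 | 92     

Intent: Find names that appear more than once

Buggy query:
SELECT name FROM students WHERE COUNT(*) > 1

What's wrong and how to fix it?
Bug: COUNT(*) is an aggregate and cannot be used in WHERE

Fix: GROUP BY name, then filter groups with HAVING COUNT(*) > 1

Corrected query:
SELECT name FROM students GROUP BY name HAVING COUNT(*) > 1

Result:
(no rows)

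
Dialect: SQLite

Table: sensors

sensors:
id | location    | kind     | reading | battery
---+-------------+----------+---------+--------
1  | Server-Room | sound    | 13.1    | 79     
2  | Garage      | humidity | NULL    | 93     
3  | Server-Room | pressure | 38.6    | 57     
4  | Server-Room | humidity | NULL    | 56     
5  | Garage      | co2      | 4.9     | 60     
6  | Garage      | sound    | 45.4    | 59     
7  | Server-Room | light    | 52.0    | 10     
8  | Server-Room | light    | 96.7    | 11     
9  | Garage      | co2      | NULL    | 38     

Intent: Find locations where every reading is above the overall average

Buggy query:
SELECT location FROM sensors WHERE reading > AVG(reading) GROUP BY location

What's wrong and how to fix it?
Bug: WHERE evaluates per row before aggregation, so AVG() is unavailable

Fix: Compute the overall average in a scalar subquery and compare each group's MIN against it in HAVING

Corrected query:
SELECT location FROM sensors GROUP BY location HAVING MIN(reading) > (SELECT AVG(reading) FROM sensors)

Result:
(no rows)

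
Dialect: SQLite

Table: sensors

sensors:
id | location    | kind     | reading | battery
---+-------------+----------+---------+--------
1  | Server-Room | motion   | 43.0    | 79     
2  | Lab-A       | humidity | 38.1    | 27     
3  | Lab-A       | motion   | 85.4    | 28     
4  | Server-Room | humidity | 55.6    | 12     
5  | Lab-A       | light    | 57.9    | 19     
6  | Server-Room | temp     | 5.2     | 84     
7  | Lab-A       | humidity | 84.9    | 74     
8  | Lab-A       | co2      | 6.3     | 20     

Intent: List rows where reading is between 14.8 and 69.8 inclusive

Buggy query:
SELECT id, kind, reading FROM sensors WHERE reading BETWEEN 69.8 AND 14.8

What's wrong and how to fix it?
Bug: The bounds are reversed; BETWEEN a AND b requires a <= b to match anything

Fix: Write BETWEEN 14.8 AND 69.8

Corrected query:
SELECT id, kind, reading FROM sensors WHERE reading BETWEEN 14.8 AND 69.8

Result:
id | kind     | reading
---+----------+--------
1  | motion   | 43     
2  | humidity | 38.1   
4  | humidity | 55.6   
5  | light    | 57.9   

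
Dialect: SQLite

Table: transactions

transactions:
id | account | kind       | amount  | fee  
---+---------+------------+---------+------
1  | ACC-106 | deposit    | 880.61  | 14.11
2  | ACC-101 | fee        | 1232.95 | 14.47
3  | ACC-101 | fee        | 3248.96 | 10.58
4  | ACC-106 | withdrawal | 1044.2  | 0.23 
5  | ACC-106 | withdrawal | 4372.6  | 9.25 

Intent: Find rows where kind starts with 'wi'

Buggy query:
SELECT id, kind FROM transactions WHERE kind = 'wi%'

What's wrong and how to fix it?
Bug: '=' compares the literal string including the % character; pattern matching needs LIKE

Fix: Use LIKE for wildcard pattern matching

Corrected query:
SELECT id, kind FROM transactions WHERE kind LIKE 'wi%'

Result:
id | kind      
---+-----------
4  | withdrawal
5  | withdrawal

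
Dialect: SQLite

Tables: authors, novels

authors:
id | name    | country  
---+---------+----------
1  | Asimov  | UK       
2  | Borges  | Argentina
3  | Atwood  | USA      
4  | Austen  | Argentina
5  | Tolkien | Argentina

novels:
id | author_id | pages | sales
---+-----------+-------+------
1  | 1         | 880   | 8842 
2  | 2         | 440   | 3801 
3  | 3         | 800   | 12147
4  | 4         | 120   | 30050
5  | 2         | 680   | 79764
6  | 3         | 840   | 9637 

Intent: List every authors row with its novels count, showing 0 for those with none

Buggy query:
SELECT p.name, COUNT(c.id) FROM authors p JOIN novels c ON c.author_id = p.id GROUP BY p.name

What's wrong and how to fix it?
Bug: INNER JOIN drops authors rows that have no matching novels rows

Fix: Switch to LEFT JOIN to retain unmatched parent rows

Corrected query:
SELECT p.name, COUNT(c.id) FROM authors p LEFT JOIN novels c ON c.author_id = p.id GROUP BY p.name

Result:
name    | COUNT(c.id)
--------+------------
Asimov  | 1          
Atwood  | 2          
Austen  | 1          
Borges  | 2          
Tolkien | 0          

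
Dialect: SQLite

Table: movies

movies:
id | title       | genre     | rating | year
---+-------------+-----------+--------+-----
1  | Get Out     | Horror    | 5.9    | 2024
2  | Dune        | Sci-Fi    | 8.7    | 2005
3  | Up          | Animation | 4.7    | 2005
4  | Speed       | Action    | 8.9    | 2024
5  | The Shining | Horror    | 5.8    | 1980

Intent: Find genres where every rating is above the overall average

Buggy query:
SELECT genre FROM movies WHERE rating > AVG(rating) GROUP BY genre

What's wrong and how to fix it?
Bug: AVG() is an aggregate; it can't sit directly in WHERE

Fix: Use a subquery for AVG and a HAVING MIN(...) filter so the condition holds for every row in the group

Corrected query:
SELECT genre FROM movies GROUP BY genre HAVING MIN(rating) > (SELECT AVG(rating) FROM movies)

Result:
genre 
------
Action
Sci-Fi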